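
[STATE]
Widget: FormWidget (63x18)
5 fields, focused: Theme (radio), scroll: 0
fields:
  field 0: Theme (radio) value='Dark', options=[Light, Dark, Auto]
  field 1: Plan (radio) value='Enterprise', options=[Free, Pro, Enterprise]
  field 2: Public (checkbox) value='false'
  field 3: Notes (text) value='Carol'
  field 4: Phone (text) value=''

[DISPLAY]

> Theme:      ( ) Light  (●) Dark  ( ) Auto                    
  Plan:       ( ) Free  ( ) Pro  (●) Enterprise                
  Public:     [ ]                                              
  Notes:      [Carol                                          ]
  Phone:      [                                               ]
                                                               
                                                               
                                                               
                                                               
                                                               
                                                               
                                                               
                                                               
                                                               
                                                               
                                                               
                                                               
                                                               


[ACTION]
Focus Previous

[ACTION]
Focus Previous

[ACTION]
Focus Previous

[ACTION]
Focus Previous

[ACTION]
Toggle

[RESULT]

  Theme:      ( ) Light  (●) Dark  ( ) Auto                    
> Plan:       ( ) Free  ( ) Pro  (●) Enterprise                
  Public:     [ ]                                              
  Notes:      [Carol                                          ]
  Phone:      [                                               ]
                                                               
                                                               
                                                               
                                                               
                                                               
                                                               
                                                               
                                                               
                                                               
                                                               
                                                               
                                                               
                                                               


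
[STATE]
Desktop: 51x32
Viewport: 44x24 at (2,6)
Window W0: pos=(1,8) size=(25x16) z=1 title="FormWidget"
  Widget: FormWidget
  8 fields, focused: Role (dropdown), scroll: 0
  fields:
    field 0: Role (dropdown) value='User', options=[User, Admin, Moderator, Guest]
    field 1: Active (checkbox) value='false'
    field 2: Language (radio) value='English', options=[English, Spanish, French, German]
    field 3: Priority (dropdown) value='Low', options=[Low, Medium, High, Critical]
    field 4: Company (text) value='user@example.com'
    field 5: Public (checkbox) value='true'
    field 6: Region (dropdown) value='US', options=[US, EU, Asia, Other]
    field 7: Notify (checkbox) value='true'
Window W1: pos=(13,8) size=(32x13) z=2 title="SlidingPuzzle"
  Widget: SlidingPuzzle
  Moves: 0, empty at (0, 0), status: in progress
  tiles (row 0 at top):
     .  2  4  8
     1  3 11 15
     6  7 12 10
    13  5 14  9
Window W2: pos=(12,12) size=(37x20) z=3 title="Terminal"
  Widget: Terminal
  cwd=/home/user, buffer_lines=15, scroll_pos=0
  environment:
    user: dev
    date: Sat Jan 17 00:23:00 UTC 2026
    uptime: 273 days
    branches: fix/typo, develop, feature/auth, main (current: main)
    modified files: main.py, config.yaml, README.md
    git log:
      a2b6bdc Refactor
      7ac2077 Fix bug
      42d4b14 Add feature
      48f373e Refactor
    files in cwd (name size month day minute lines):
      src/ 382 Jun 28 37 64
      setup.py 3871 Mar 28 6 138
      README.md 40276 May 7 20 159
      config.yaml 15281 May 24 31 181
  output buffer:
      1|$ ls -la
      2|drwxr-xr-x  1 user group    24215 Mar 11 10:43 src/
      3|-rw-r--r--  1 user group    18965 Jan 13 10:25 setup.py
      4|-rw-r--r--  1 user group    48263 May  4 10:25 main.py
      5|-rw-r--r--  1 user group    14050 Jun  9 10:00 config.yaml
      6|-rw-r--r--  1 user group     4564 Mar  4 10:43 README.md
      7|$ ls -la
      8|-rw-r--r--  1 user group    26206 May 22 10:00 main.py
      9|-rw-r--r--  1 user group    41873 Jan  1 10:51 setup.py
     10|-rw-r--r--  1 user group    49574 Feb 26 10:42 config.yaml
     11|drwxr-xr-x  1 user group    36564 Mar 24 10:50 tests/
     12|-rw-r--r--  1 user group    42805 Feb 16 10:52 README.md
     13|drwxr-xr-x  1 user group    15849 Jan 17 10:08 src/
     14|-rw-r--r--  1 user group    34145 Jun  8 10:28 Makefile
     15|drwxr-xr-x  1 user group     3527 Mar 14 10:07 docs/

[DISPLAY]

                                            
                                            
━━━━━━━━━━━┏━━━━━━━━━━━━━━━━━━━━━━━━━━━━━━┓ 
 FormWidget┃ SlidingPuzzle                ┃ 
───────────┠──────────────────────────────┨ 
> Role:    ┃┌────┬────┬────┬────┐         ┃ 
  Active: ┏━━━━━━━━━━━━━━━━━━━━━━━━━━━━━━━━━
  Language┃ Terminal                        
  Priority┠─────────────────────────────────
  Company:┃$ ls -la                         
  Public: ┃drwxr-xr-x  1 user group    24215
  Region: ┃-rw-r--r--  1 user group    18965
  Notify: ┃-rw-r--r--  1 user group    48263
          ┃-rw-r--r--  1 user group    14050
          ┃-rw-r--r--  1 user group     4564
          ┃$ ls -la                         
          ┃-rw-r--r--  1 user group    26206
━━━━━━━━━━┃-rw-r--r--  1 user group    41873
          ┃-rw-r--r--  1 user group    49574
          ┃drwxr-xr-x  1 user group    36564
          ┃-rw-r--r--  1 user group    42805
          ┃drwxr-xr-x  1 user group    15849
          ┃-rw-r--r--  1 user group    34145
          ┃drwxr-xr-x  1 user group     3527


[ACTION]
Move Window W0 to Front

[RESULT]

                                            
                                            
━━━━━━━━━━━━━━━━━━━━━━━┓━━━━━━━━━━━━━━━━━━┓ 
 FormWidget            ┃le                ┃ 
───────────────────────┨──────────────────┨ 
> Role:       [User  ▼]┃───┬────┐         ┃ 
  Active:     [ ]      ┃━━━━━━━━━━━━━━━━━━━━
  Language:   (●) Engli┃                    
  Priority:   [Low   ▼]┃────────────────────
  Company:    [user@ex]┃                    
  Public:     [x]      ┃ user group    24215
  Region:     [US    ▼]┃ user group    18965
  Notify:     [x]      ┃ user group    48263
                       ┃ user group    14050
                       ┃ user group     4564
                       ┃                    
                       ┃ user group    26206
━━━━━━━━━━━━━━━━━━━━━━━┛ user group    41873
          ┃-rw-r--r--  1 user group    49574
          ┃drwxr-xr-x  1 user group    36564
          ┃-rw-r--r--  1 user group    42805
          ┃drwxr-xr-x  1 user group    15849
          ┃-rw-r--r--  1 user group    34145
          ┃drwxr-xr-x  1 user group     3527


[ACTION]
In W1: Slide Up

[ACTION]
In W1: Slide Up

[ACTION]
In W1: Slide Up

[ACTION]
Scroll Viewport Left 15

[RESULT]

                                            
                                            
 ┏━━━━━━━━━━━━━━━━━━━━━━━┓━━━━━━━━━━━━━━━━━━
 ┃ FormWidget            ┃le                
 ┠───────────────────────┨──────────────────
 ┃> Role:       [User  ▼]┃───┬────┐         
 ┃  Active:     [ ]      ┃━━━━━━━━━━━━━━━━━━
 ┃  Language:   (●) Engli┃                  
 ┃  Priority:   [Low   ▼]┃──────────────────
 ┃  Company:    [user@ex]┃                  
 ┃  Public:     [x]      ┃ user group    242
 ┃  Region:     [US    ▼]┃ user group    189
 ┃  Notify:     [x]      ┃ user group    482
 ┃                       ┃ user group    140
 ┃                       ┃ user group     45
 ┃                       ┃                  
 ┃                       ┃ user group    262
 ┗━━━━━━━━━━━━━━━━━━━━━━━┛ user group    418
            ┃-rw-r--r--  1 user group    495
            ┃drwxr-xr-x  1 user group    365
            ┃-rw-r--r--  1 user group    428
            ┃drwxr-xr-x  1 user group    158
            ┃-rw-r--r--  1 user group    341
            ┃drwxr-xr-x  1 user group     35


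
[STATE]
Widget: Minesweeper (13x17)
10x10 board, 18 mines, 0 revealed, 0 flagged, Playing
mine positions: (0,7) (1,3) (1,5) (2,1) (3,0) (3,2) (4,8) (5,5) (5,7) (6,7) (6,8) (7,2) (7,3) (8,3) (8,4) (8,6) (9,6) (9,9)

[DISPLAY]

■■■■■■■■■■   
■■■■■■■■■■   
■■■■■■■■■■   
■■■■■■■■■■   
■■■■■■■■■■   
■■■■■■■■■■   
■■■■■■■■■■   
■■■■■■■■■■   
■■■■■■■■■■   
■■■■■■■■■■   
             
             
             
             
             
             
             


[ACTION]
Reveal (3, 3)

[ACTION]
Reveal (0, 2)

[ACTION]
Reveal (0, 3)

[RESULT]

■■11■■■■■■   
■■■■■■■■■■   
■■■■■■■■■■   
■■■1■■■■■■   
■■■■■■■■■■   
■■■■■■■■■■   
■■■■■■■■■■   
■■■■■■■■■■   
■■■■■■■■■■   
■■■■■■■■■■   
             
             
             
             
             
             
             


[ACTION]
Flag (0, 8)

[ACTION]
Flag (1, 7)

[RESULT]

■■11■■■■⚑■   
■■■■■■■⚑■■   
■■■■■■■■■■   
■■■1■■■■■■   
■■■■■■■■■■   
■■■■■■■■■■   
■■■■■■■■■■   
■■■■■■■■■■   
■■■■■■■■■■   
■■■■■■■■■■   
             
             
             
             
             
             
             


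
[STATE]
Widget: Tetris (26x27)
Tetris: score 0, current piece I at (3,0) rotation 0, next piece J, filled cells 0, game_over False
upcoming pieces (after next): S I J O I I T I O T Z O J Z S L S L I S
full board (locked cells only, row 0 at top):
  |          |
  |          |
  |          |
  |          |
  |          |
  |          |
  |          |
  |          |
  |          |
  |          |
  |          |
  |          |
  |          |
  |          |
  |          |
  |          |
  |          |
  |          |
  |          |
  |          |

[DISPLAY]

   ████   │Next:          
          │█              
          │███            
          │               
          │               
          │               
          │Score:         
          │0              
          │               
          │               
          │               
          │               
          │               
          │               
          │               
          │               
          │               
          │               
          │               
          │               
          │               
          │               
          │               
          │               
          │               
          │               
          │               


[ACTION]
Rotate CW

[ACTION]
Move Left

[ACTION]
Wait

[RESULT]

          │Next:          
  █       │█              
  █       │███            
  █       │               
  █       │               
          │               
          │Score:         
          │0              
          │               
          │               
          │               
          │               
          │               
          │               
          │               
          │               
          │               
          │               
          │               
          │               
          │               
          │               
          │               
          │               
          │               
          │               
          │               


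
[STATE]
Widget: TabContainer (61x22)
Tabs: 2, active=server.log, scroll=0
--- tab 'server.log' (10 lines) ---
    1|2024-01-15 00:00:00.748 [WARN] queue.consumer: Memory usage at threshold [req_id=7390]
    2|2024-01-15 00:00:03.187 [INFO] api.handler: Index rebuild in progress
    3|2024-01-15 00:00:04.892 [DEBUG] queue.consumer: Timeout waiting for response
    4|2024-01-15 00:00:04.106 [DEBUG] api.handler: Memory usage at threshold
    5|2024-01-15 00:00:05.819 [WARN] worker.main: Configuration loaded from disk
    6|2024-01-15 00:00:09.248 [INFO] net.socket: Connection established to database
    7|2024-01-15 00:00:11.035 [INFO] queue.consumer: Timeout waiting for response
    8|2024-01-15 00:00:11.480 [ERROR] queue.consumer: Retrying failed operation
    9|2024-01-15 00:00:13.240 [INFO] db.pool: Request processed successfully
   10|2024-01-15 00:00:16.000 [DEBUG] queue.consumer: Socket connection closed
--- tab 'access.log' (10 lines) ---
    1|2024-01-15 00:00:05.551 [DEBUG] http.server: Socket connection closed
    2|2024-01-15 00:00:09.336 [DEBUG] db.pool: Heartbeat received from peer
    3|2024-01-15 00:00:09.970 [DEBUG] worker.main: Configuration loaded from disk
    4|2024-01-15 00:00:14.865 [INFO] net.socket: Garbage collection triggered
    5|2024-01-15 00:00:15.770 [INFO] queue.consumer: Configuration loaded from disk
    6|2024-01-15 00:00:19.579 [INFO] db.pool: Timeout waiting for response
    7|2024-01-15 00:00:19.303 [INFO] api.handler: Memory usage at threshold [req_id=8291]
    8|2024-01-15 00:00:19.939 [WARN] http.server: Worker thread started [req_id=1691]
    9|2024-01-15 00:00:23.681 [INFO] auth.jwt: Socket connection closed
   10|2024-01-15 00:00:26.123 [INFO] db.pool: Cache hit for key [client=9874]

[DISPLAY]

[server.log]│ access.log                                     
─────────────────────────────────────────────────────────────
2024-01-15 00:00:00.748 [WARN] queue.consumer: Memory usage a
2024-01-15 00:00:03.187 [INFO] api.handler: Index rebuild in 
2024-01-15 00:00:04.892 [DEBUG] queue.consumer: Timeout waiti
2024-01-15 00:00:04.106 [DEBUG] api.handler: Memory usage at 
2024-01-15 00:00:05.819 [WARN] worker.main: Configuration loa
2024-01-15 00:00:09.248 [INFO] net.socket: Connection establi
2024-01-15 00:00:11.035 [INFO] queue.consumer: Timeout waitin
2024-01-15 00:00:11.480 [ERROR] queue.consumer: Retrying fail
2024-01-15 00:00:13.240 [INFO] db.pool: Request processed suc
2024-01-15 00:00:16.000 [DEBUG] queue.consumer: Socket connec
                                                             
                                                             
                                                             
                                                             
                                                             
                                                             
                                                             
                                                             
                                                             
                                                             


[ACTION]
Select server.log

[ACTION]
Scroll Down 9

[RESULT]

[server.log]│ access.log                                     
─────────────────────────────────────────────────────────────
2024-01-15 00:00:16.000 [DEBUG] queue.consumer: Socket connec
                                                             
                                                             
                                                             
                                                             
                                                             
                                                             
                                                             
                                                             
                                                             
                                                             
                                                             
                                                             
                                                             
                                                             
                                                             
                                                             
                                                             
                                                             
                                                             


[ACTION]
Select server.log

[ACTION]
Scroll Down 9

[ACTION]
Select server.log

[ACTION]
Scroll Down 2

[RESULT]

[server.log]│ access.log                                     
─────────────────────────────────────────────────────────────
2024-01-15 00:00:04.892 [DEBUG] queue.consumer: Timeout waiti
2024-01-15 00:00:04.106 [DEBUG] api.handler: Memory usage at 
2024-01-15 00:00:05.819 [WARN] worker.main: Configuration loa
2024-01-15 00:00:09.248 [INFO] net.socket: Connection establi
2024-01-15 00:00:11.035 [INFO] queue.consumer: Timeout waitin
2024-01-15 00:00:11.480 [ERROR] queue.consumer: Retrying fail
2024-01-15 00:00:13.240 [INFO] db.pool: Request processed suc
2024-01-15 00:00:16.000 [DEBUG] queue.consumer: Socket connec
                                                             
                                                             
                                                             
                                                             
                                                             
                                                             
                                                             
                                                             
                                                             
                                                             
                                                             
                                                             


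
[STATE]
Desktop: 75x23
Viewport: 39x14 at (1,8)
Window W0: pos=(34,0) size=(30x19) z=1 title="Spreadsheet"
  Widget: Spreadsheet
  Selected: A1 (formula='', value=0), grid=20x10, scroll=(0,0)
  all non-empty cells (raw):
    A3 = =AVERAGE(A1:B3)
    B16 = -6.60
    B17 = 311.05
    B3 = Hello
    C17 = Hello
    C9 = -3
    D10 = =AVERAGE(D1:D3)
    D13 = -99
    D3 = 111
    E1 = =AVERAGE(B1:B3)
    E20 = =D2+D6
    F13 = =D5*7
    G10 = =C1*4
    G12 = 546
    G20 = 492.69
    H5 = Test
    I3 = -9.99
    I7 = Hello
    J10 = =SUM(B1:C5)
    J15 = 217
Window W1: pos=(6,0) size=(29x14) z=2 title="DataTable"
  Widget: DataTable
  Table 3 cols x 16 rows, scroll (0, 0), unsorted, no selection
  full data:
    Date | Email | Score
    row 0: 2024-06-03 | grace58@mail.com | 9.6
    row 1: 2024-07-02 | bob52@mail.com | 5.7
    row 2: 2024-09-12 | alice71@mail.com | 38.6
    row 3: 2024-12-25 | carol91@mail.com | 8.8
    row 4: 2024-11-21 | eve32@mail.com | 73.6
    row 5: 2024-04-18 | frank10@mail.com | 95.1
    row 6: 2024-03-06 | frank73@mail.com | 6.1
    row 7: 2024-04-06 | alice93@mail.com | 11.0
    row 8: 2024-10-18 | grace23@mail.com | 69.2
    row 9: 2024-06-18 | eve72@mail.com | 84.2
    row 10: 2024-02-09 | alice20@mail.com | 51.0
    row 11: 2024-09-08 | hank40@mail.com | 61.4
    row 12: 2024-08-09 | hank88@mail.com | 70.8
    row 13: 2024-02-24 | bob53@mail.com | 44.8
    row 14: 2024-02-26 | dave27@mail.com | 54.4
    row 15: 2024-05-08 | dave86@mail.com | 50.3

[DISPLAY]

     ┃2024-12-25│carol91@mail.com┃  3 #
     ┃2024-11-21│eve32@mail.com  ┃  4  
     ┃2024-04-18│frank10@mail.com┃  5  
     ┃2024-03-06│frank73@mail.com┃  6  
     ┃2024-04-06│alice93@mail.com┃  7  
     ┗━━━━━━━━━━━━━━━━━━━━━━━━━━━┛  8  
                                 ┃  9  
                                 ┃ 10  
                                 ┃ 11  
                                 ┃ 12  
                                 ┗━━━━━
                                       
                                       
                                       


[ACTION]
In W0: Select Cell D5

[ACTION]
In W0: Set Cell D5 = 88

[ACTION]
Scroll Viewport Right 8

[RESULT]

24-12-25│carol91@mail.com┃  3 #CIRC!  H
24-11-21│eve32@mail.com  ┃  4        0 
24-04-18│frank10@mail.com┃  5        0 
24-03-06│frank73@mail.com┃  6        0 
24-04-06│alice93@mail.com┃  7        0 
━━━━━━━━━━━━━━━━━━━━━━━━━┛  8        0 
                         ┃  9        0 
                         ┃ 10        0 
                         ┃ 11        0 
                         ┃ 12        0 
                         ┗━━━━━━━━━━━━━
                                       
                                       
                                       


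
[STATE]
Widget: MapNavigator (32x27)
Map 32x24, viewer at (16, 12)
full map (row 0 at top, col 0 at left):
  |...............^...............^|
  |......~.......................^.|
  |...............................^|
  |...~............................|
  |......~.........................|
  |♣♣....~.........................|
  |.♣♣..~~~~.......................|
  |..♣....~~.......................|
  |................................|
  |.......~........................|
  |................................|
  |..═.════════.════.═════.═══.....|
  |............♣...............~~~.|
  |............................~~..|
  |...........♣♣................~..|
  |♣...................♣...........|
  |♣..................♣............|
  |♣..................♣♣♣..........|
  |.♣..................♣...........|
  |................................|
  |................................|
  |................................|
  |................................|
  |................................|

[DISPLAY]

                                
...............^...............^
......~.......................^.
...............................^
...~............................
......~.........................
♣♣....~.........................
.♣♣..~~~~.......................
..♣....~~.......................
................................
.......~........................
................................
..═.════════.════.═════.═══.....
............♣...@...........~~~.
............................~~..
...........♣♣................~..
♣...................♣...........
♣..................♣............
♣..................♣♣♣..........
.♣..................♣...........
................................
................................
................................
................................
................................
                                
                                


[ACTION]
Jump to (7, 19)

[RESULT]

         .♣♣..~~~~..............
         ..♣....~~..............
         .......................
         .......~...............
         .......................
         ..═.════════.════.═════
         ............♣..........
         .......................
         ...........♣♣..........
         ♣...................♣..
         ♣..................♣...
         ♣..................♣♣♣.
         .♣..................♣..
         .......@...............
         .......................
         .......................
         .......................
         .......................
                                
                                
                                
                                
                                
                                
                                
                                
                                


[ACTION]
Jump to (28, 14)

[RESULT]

..................^.            
...................^            
....................            
....................            
....................            
....................            
....................            
....................            
....................            
....................            
.════.═════.═══.....            
♣...............~~~.            
................~~..            
♣...............@~..            
........♣...........            
.......♣............            
.......♣♣♣..........            
........♣...........            
....................            
....................            
....................            
....................            
....................            
                                
                                
                                
                                


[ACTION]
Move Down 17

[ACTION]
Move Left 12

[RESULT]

................................
..═.════════.════.═════.═══.....
............♣...............~~~.
............................~~..
...........♣♣................~..
♣...................♣...........
♣..................♣............
♣..................♣♣♣..........
.♣..................♣...........
................................
................................
................................
................................
................@...............
                                
                                
                                
                                
                                
                                
                                
                                
                                
                                
                                
                                
                                


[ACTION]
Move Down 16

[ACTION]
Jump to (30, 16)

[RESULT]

..................              
..................              
..................              
..................              
..................              
..................              
..................              
..................              
═══.═════.═══.....              
..............~~~.              
..............~~..              
...............~..              
......♣...........              
.....♣..........@.              
.....♣♣♣..........              
......♣...........              
..................              
..................              
..................              
..................              
..................              
                                
                                
                                
                                
                                
                                


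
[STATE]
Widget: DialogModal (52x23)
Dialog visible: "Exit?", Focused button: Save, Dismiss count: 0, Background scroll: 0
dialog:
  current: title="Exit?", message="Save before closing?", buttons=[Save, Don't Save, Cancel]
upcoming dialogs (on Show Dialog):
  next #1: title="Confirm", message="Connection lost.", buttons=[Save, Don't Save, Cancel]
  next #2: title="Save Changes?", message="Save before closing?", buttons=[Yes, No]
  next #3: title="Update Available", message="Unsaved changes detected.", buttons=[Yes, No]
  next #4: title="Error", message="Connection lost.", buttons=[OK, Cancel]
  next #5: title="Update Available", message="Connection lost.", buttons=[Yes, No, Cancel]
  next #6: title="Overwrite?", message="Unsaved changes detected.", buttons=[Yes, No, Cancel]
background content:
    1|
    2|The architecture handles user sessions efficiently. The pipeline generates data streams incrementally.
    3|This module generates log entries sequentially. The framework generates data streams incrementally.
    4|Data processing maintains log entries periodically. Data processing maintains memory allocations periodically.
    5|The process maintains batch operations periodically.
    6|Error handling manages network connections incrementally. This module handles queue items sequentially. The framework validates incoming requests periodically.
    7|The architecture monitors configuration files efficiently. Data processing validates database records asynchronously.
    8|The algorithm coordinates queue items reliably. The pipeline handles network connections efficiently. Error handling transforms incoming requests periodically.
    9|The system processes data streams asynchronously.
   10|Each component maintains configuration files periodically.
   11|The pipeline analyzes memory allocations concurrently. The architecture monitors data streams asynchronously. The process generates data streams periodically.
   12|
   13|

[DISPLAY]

                                                    
The architecture handles user sessions efficiently. 
This module generates log entries sequentially. The 
Data processing maintains log entries periodically. 
The process maintains batch operations periodically.
Error handling manages network connections increment
The architecture monitors configuration files effici
The algorithm coordinates queue items reliably. The 
The system processes data streams asynchronously.   
Each compo┌──────────────────────────────┐es periodi
The pipeli│            Exit?             │oncurrentl
          │     Save before closing?     │          
          │ [Save]  Don't Save   Cancel  │          
          └──────────────────────────────┘          
                                                    
                                                    
                                                    
                                                    
                                                    
                                                    
                                                    
                                                    
                                                    


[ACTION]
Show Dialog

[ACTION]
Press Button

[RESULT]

                                                    
The architecture handles user sessions efficiently. 
This module generates log entries sequentially. The 
Data processing maintains log entries periodically. 
The process maintains batch operations periodically.
Error handling manages network connections increment
The architecture monitors configuration files effici
The algorithm coordinates queue items reliably. The 
The system processes data streams asynchronously.   
Each component maintains configuration files periodi
The pipeline analyzes memory allocations concurrentl
                                                    
                                                    
                                                    
                                                    
                                                    
                                                    
                                                    
                                                    
                                                    
                                                    
                                                    
                                                    


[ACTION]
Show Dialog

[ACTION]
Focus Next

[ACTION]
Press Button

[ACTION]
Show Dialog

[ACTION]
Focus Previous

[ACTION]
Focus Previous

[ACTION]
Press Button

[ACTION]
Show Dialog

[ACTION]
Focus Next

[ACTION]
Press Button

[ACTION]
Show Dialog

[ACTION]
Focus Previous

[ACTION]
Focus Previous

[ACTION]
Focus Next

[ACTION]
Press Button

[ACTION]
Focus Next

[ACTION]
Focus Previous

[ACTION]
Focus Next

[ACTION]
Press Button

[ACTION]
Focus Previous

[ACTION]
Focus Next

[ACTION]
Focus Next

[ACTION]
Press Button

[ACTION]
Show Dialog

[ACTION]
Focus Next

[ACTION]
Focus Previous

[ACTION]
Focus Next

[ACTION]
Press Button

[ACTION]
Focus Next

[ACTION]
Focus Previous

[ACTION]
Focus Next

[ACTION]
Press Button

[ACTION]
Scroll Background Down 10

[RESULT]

The pipeline analyzes memory allocations concurrentl
                                                    
                                                    
                                                    
                                                    
                                                    
                                                    
                                                    
                                                    
                                                    
                                                    
                                                    
                                                    
                                                    
                                                    
                                                    
                                                    
                                                    
                                                    
                                                    
                                                    
                                                    
                                                    


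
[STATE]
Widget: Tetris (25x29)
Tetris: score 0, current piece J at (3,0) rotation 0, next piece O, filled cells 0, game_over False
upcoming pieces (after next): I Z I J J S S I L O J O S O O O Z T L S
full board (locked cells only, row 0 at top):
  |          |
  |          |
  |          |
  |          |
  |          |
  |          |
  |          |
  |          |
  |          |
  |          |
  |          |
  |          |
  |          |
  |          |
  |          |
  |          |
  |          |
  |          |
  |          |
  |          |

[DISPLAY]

   █      │Next:         
   ███    │▓▓            
          │▓▓            
          │              
          │              
          │              
          │Score:        
          │0             
          │              
          │              
          │              
          │              
          │              
          │              
          │              
          │              
          │              
          │              
          │              
          │              
          │              
          │              
          │              
          │              
          │              
          │              
          │              
          │              
          │              


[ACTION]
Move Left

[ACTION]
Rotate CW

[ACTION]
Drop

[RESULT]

          │Next:         
  ██      │▓▓            
  █       │▓▓            
  █       │              
          │              
          │              
          │Score:        
          │0             
          │              
          │              
          │              
          │              
          │              
          │              
          │              
          │              
          │              
          │              
          │              
          │              
          │              
          │              
          │              
          │              
          │              
          │              
          │              
          │              
          │              


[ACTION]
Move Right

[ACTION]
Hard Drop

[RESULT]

    ▓▓    │Next:         
    ▓▓    │████          
          │              
          │              
          │              
          │              
          │Score:        
          │0             
          │              
          │              
          │              
          │              
          │              
          │              
          │              
          │              
          │              
   ██     │              
   █      │              
   █      │              
          │              
          │              
          │              
          │              
          │              
          │              
          │              
          │              
          │              


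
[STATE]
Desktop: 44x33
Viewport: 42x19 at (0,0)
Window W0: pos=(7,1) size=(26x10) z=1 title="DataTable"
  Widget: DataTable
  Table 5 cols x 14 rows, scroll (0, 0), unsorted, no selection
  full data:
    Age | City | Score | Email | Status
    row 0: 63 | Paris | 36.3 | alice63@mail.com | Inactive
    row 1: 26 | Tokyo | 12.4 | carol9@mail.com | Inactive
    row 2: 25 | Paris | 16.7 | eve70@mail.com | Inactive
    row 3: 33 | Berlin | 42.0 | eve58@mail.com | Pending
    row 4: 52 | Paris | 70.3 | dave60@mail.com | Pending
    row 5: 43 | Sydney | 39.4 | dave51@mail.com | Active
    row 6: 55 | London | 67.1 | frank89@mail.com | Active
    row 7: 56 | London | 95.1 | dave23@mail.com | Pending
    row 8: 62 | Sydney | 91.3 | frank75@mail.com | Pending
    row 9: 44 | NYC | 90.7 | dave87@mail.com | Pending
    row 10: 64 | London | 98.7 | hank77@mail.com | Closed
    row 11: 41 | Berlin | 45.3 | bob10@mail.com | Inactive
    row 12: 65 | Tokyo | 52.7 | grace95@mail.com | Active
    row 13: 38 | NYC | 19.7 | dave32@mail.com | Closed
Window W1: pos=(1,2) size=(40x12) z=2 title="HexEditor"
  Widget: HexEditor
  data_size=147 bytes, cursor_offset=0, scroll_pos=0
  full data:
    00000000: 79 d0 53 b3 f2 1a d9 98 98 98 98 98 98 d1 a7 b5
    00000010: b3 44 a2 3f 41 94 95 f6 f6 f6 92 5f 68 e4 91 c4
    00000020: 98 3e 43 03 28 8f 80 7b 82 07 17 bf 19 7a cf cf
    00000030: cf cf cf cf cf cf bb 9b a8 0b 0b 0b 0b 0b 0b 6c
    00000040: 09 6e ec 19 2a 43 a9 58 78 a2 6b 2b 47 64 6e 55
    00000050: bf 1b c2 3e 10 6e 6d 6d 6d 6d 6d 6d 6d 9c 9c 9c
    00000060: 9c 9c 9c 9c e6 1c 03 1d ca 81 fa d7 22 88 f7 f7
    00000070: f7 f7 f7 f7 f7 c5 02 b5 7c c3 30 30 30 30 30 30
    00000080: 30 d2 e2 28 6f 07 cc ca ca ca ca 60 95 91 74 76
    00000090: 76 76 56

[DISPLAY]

                                          
       ┏━━━━━━━━━━━━━━━━━━━━━━━━┓         
 ┏━━━━━━━━━━━━━━━━━━━━━━━━━━━━━━━━━━━━━━┓ 
 ┃ HexEditor                            ┃ 
 ┠──────────────────────────────────────┨ 
 ┃00000000  79 d0 53 b3 f2 1a d9 98  98 ┃ 
 ┃00000010  b3 44 a2 3f 41 94 95 f6  f6 ┃ 
 ┃00000020  98 3e 43 03 28 8f 80 7b  82 ┃ 
 ┃00000030  cf cf cf cf cf cf bb 9b  a8 ┃ 
 ┃00000040  09 6e ec 19 2a 43 a9 58  78 ┃ 
 ┃00000050  bf 1b c2 3e 10 6e 6d 6d  6d ┃ 
 ┃00000060  9c 9c 9c 9c e6 1c 03 1d  ca ┃ 
 ┃00000070  f7 f7 f7 f7 f7 c5 02 b5  7c ┃ 
 ┗━━━━━━━━━━━━━━━━━━━━━━━━━━━━━━━━━━━━━━┛ 
                                          
                                          
                                          
                                          
                                          


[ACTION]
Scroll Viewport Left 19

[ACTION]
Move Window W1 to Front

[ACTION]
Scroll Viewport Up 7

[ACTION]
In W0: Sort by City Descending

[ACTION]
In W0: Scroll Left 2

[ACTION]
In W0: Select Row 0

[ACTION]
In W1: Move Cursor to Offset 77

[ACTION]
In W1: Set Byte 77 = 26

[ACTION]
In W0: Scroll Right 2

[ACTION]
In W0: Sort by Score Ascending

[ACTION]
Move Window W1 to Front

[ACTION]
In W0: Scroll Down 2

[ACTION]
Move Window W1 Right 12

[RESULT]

                                          
       ┏━━━━━━━━━━━━━━━━━━━━━━━━┓         
    ┏━━━━━━━━━━━━━━━━━━━━━━━━━━━━━━━━━━━━━
    ┃ HexEditor                           
    ┠─────────────────────────────────────
    ┃00000000  79 d0 53 b3 f2 1a d9 98  98
    ┃00000010  b3 44 a2 3f 41 94 95 f6  f6
    ┃00000020  98 3e 43 03 28 8f 80 7b  82
    ┃00000030  cf cf cf cf cf cf bb 9b  a8
    ┃00000040  09 6e ec 19 2a 43 a9 58  78
    ┃00000050  bf 1b c2 3e 10 6e 6d 6d  6d
    ┃00000060  9c 9c 9c 9c e6 1c 03 1d  ca
    ┃00000070  f7 f7 f7 f7 f7 c5 02 b5  7c
    ┗━━━━━━━━━━━━━━━━━━━━━━━━━━━━━━━━━━━━━
                                          
                                          
                                          
                                          
                                          
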